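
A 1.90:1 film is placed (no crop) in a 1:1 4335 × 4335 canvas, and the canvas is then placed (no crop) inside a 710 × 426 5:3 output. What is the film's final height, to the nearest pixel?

224 px

First fit — 1.90:1 into 4335×4335 spans the width: 4335.00 × 2281.58.
The 1:1 canvas is height-limited in 710×426, giving 426.00 × 426.00; scale factor 0.0983.
Applying the same ×0.0983: 2281.58 → 224.21.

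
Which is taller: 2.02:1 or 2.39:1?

2.02:1

2.02 and 2.39; 2.39 > 2.02. The smaller width-to-height ratio is the taller frame.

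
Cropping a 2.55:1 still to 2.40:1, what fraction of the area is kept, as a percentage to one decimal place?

94.1%

Going from 2.55:1 to 2.40:1 means cutting width while keeping height.
(2.400)/(2.550) ≈ 0.941 of the area survives.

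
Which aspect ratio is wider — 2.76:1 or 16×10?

2.76:1

2.76 and 16×10 = 1.6; 2.76 > 1.6.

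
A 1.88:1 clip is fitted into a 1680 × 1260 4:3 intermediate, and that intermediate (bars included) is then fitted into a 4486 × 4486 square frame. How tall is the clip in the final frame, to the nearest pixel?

Inside the 1680×1260 canvas the clip is width-limited at 1680.00 × 893.62.
4:3 in 4486×4486: fills the width, so the intermediate becomes 4486.00 × 3364.50 — a scale of ×2.6702.
The clip scales with it: height 893.62 × 2.6702 ≈ 2386.17.

2386 px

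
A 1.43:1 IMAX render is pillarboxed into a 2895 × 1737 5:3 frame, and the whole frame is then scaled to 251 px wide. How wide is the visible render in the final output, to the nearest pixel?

215 px

Fitted into 2895×1737, the render spans the height; its width is 1737 × 1.430 ≈ 2483.91 px.
Scaling 2895 → 251 is ×0.0867, so the width becomes 2483.91 × 0.0867 ≈ 215.36 px.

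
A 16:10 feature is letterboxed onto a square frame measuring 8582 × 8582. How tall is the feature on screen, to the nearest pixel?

Since 1.600 > 1.000, the feature is width-limited.
Content height = 8582 × 10/16 ≈ 5363.75 px.

5364 px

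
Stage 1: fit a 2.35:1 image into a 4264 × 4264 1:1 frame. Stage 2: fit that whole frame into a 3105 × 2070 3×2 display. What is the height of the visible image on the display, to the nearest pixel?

881 px

2.35:1 in 4264×4264: fills the width, so the image is 4264.00 × 1814.47.
The 1:1 canvas is height-limited in 3105×2070, giving 2070.00 × 2070.00; scale factor 0.4855.
Applying the same ×0.4855: 1814.47 → 880.85.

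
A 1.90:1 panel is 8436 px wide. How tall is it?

At 1.90:1, 8436 / 1.900 ≈ 4440.

4440 px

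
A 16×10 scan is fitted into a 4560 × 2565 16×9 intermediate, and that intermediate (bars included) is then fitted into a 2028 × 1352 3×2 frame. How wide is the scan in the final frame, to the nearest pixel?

1825 px

Inside the 4560×2565 canvas the scan is height-limited at 4104.00 × 2565.00.
Second fit — the 16×9 canvas into 2028×1352 spans the width: 2028.00 × 1140.75 (×0.4447 from 4560×2565).
So the scan's width is 4104.00 × 0.4447 ≈ 1825.20.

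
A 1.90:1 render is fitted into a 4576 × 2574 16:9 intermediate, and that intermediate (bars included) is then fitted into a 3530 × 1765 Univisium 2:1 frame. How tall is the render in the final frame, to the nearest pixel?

1651 px

1.90:1 in 4576×2574: fills the width, so the render is 4576.00 × 2408.42.
Second fit — the 16:9 canvas into 3530×1765 spans the height: 3137.78 × 1765.00 (×0.6857 from 4576×2574).
The render scales with it: height 2408.42 × 0.6857 ≈ 1651.46.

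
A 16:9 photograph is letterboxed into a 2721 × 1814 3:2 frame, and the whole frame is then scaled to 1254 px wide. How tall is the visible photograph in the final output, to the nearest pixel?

705 px

In the 2721×1814 frame the photograph fills the width: height = 2721 × 9/16 ≈ 1530.56 px.
Resizing to 1254 px wide multiplies everything by 0.4609: 1530.56 → 705.38 px.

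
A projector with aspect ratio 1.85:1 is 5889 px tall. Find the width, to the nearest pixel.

10895 px

5889 × 1.850 = 10894.65.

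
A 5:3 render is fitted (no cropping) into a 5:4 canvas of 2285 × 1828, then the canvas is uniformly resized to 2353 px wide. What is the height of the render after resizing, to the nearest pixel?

Fitted into 2285×1828, the render spans the width; its height is 2285 × 3/5 ≈ 1371.00 px.
The frame scales by 2353/2285 = 1.0298; 1371.00 × 1.0298 ≈ 1411.80 px.

1412 px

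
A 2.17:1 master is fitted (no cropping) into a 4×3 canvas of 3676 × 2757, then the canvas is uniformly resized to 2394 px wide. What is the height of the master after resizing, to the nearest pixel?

In the 3676×2757 frame the master fills the width: height = 3676 / 2.170 ≈ 1694.01 px.
The frame scales by 2394/3676 = 0.6513; 1694.01 × 0.6513 ≈ 1103.23 px.

1103 px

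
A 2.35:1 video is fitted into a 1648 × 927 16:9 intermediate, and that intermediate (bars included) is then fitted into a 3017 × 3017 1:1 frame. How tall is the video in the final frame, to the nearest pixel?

First fit — 2.35:1 into 1648×927 spans the width: 1648.00 × 701.28.
16:9 in 3017×3017: fills the width, so the intermediate becomes 3017.00 × 1697.06 — a scale of ×1.8307.
Applying the same ×1.8307: 701.28 → 1283.83.

1284 px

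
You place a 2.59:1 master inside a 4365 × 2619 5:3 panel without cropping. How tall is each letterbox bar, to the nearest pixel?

2.59:1 (2.590) > 5:3 (1.667), so the master fills the width.
Content height = 4365 / 2.590 ≈ 1685.33 px.
Leftover height: 2619 − 1685.33 = 933.67 px → 466.84 each side.

467 px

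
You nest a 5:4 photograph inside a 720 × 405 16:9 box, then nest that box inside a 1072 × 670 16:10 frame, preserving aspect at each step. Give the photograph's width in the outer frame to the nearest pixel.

754 px

5:4 in 720×405: fills the height, so the photograph is 506.25 × 405.00.
The 16:9 canvas is width-limited in 1072×670, giving 1072.00 × 603.00; scale factor 1.4889.
Applying the same ×1.4889: 506.25 → 753.75.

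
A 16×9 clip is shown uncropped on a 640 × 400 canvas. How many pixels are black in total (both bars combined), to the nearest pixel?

16×9 (1.778) > 16×10 (1.600), so the clip fills the width.
That makes the image 360.0000 px tall (640 × 9/16).
Leftover height: 400 − 360.0000 = 40.0000 px.
That's 40.0000 × 640 ≈ 25600 black pixels.

25600 pixels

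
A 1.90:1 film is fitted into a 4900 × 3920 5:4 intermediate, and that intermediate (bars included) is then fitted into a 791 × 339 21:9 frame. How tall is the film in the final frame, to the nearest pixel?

Inside the 4900×3920 canvas the film is width-limited at 4900.00 × 2578.95.
5:4 in 791×339: fills the height, so the intermediate becomes 423.75 × 339.00 — a scale of ×0.0865.
So the film's height is 2578.95 × 0.0865 ≈ 223.03.

223 px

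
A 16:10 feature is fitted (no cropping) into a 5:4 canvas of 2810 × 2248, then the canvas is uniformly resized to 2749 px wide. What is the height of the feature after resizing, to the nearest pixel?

Fitted into 2810×2248, the feature spans the width; its height is 2810 × 10/16 ≈ 1756.25 px.
Scaling 2810 → 2749 is ×0.9783, so the height becomes 1756.25 × 0.9783 ≈ 1718.12 px.

1718 px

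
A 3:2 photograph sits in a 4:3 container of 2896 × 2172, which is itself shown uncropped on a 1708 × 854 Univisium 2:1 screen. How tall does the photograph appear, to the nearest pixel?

3:2 in 2896×2172: fills the width, so the photograph is 2896.00 × 1930.67.
The 4:3 canvas is height-limited in 1708×854, giving 1138.67 × 854.00; scale factor 0.3932.
So the photograph's height is 1930.67 × 0.3932 ≈ 759.11.

759 px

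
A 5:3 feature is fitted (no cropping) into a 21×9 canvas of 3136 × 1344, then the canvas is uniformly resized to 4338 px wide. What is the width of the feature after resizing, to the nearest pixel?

3099 px

At 3136×1344 the feature is height-limited, so width = 1344 × 5/3 ≈ 2240.00 px.
Scaling 3136 → 4338 is ×1.3833, so the width becomes 2240.00 × 1.3833 ≈ 3098.57 px.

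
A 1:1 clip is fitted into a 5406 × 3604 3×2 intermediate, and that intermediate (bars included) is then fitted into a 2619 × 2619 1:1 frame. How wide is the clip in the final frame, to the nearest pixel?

1746 px

1:1 in 5406×3604: fills the height, so the clip is 3604.00 × 3604.00.
Second fit — the 3×2 canvas into 2619×2619 spans the width: 2619.00 × 1746.00 (×0.4845 from 5406×3604).
So the clip's width is 3604.00 × 0.4845 ≈ 1746.00.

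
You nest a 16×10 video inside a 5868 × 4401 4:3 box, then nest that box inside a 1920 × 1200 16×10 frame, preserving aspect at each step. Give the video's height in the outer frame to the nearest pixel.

1000 px

First fit — 16×10 into 5868×4401 spans the width: 5868.00 × 3667.50.
The 4:3 canvas is height-limited in 1920×1200, giving 1600.00 × 1200.00; scale factor 0.2727.
The video scales with it: height 3667.50 × 0.2727 ≈ 1000.00.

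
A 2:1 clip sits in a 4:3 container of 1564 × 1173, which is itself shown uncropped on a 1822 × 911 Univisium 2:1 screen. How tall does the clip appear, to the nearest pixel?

607 px

2:1 in 1564×1173: fills the width, so the clip is 1564.00 × 782.00.
Second fit — the 4:3 canvas into 1822×911 spans the height: 1214.67 × 911.00 (×0.7766 from 1564×1173).
The clip scales with it: height 782.00 × 0.7766 ≈ 607.33.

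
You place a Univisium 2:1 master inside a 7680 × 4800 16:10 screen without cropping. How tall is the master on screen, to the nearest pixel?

Univisium 2:1 (2.000) > 16:10 (1.600), so the master fills the width.
Content height = 7680 × 1/2 ≈ 3840.00 px.

3840 px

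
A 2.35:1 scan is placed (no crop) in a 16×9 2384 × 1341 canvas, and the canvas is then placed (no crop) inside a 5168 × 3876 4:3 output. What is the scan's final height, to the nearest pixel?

2199 px

2.35:1 in 2384×1341: fills the width, so the scan is 2384.00 × 1014.47.
The 16×9 canvas is width-limited in 5168×3876, giving 5168.00 × 2907.00; scale factor 2.1678.
So the scan's height is 1014.47 × 2.1678 ≈ 2199.15.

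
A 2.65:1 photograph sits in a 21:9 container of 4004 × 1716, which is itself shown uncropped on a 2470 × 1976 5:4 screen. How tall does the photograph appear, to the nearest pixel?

932 px

Inside the 4004×1716 canvas the photograph is width-limited at 4004.00 × 1510.94.
21:9 in 2470×1976: fills the width, so the intermediate becomes 2470.00 × 1058.57 — a scale of ×0.6169.
Applying the same ×0.6169: 1510.94 → 932.08.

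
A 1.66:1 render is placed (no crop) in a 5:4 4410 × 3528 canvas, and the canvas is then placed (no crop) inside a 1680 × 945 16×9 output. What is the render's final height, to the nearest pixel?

1.66:1 in 4410×3528: fills the width, so the render is 4410.00 × 2656.63.
The 5:4 canvas is height-limited in 1680×945, giving 1181.25 × 945.00; scale factor 0.2679.
So the render's height is 2656.63 × 0.2679 ≈ 711.60.

712 px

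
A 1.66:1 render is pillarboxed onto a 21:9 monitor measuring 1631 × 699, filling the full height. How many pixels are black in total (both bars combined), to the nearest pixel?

That makes the image 1160.3400 px wide (699 × 1.660).
Black = 1631 − 1160.3400 = 470.6600 px.
Across the 699-px span: 470.6600 × 699 ≈ 328991 px.

328991 pixels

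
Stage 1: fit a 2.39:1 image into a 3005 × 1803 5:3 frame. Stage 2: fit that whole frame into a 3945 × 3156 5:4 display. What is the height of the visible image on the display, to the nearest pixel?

1651 px

First fit — 2.39:1 into 3005×1803 spans the width: 3005.00 × 1257.32.
5:3 in 3945×3156: fills the width, so the intermediate becomes 3945.00 × 2367.00 — a scale of ×1.3128.
Applying the same ×1.3128: 1257.32 → 1650.63.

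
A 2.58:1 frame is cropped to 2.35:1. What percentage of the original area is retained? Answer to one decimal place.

91.1%

The height stays; only width is cut (since 2.35:1 is narrower than 2.58:1).
Area ratio = (2.350)/(2.580) = 91.09% retained.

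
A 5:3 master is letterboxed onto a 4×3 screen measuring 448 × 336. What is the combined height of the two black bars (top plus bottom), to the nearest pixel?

5:3 (1.667) > 4×3 (1.333), so the master fills the width.
The master is 448 × 3/5 ≈ 268.80 px tall.
Leftover height: 336 − 268.80 = 67.20 px.

67 px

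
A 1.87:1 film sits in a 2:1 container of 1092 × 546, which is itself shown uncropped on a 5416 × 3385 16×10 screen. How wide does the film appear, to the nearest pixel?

5064 px

First fit — 1.87:1 into 1092×546 spans the height: 1021.02 × 546.00.
Second fit — the 2:1 canvas into 5416×3385 spans the width: 5416.00 × 2708.00 (×4.9597 from 1092×546).
So the film's width is 1021.02 × 4.9597 ≈ 5063.96.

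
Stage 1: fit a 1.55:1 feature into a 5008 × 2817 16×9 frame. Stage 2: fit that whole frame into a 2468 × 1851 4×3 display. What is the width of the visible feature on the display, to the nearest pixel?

2152 px

Inside the 5008×2817 canvas the feature is height-limited at 4366.35 × 2817.00.
The 16×9 canvas is width-limited in 2468×1851, giving 2468.00 × 1388.25; scale factor 0.4928.
Applying the same ×0.4928: 4366.35 → 2151.79.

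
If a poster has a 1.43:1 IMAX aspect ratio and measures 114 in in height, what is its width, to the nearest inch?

Width = 114 × 1.430 = 163.02.

163 in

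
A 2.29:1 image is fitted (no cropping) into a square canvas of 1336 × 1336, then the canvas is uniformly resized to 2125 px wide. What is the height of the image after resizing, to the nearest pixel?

In the 1336×1336 frame the image fills the width: height = 1336 / 2.290 ≈ 583.41 px.
Scaling 1336 → 2125 is ×1.5906, so the height becomes 583.41 × 1.5906 ≈ 927.95 px.

928 px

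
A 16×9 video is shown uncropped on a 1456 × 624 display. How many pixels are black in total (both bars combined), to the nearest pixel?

Since 1.778 < 2.333, the video is height-limited.
That makes the image 1109.3333 px wide (624 × 16/9).
1456 − 1109.3333 = 346.6667 px of bars.
That's 346.6667 × 624 ≈ 216320 black pixels.

216320 pixels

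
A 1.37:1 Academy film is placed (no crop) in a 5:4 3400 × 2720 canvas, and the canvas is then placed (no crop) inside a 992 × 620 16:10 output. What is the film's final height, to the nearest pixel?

First fit — 1.37:1 Academy into 3400×2720 spans the width: 3400.00 × 2481.75.
5:4 in 992×620: fills the height, so the intermediate becomes 775.00 × 620.00 — a scale of ×0.2279.
The film scales with it: height 2481.75 × 0.2279 ≈ 565.69.

566 px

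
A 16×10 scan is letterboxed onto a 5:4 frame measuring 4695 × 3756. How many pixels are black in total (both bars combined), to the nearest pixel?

3857529 pixels

16×10 (1.600) > 5:4 (1.250), so the scan fills the width.
The scan is 4695 × 10/16 ≈ 2934.3750 px tall.
Black = 3756 − 2934.3750 = 821.6250 px.
Across the 4695-px span: 821.6250 × 4695 ≈ 3857529 px.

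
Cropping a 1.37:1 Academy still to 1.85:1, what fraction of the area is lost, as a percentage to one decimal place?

The width stays; only height is cut (since 1.85:1 is wider than 1.37:1 Academy).
Area ratio = (1.370)/(1.850) = 74.05%; the remaining 25.95% is cropped out.

25.9%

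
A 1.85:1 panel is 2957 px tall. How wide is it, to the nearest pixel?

5470 px

Width = 2957 × 1.850 = 5470.45.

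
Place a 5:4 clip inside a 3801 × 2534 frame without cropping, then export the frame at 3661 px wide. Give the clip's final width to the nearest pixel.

At 3801×2534 the clip is height-limited, so width = 2534 × 5/4 ≈ 3167.50 px.
Scaling 3801 → 3661 is ×0.9632, so the width becomes 3167.50 × 0.9632 ≈ 3050.83 px.

3051 px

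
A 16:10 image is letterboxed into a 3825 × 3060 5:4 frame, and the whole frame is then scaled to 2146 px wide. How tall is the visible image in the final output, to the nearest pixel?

1341 px

Fitted into 3825×3060, the image spans the width; its height is 3825 × 10/16 ≈ 2390.62 px.
Scaling 3825 → 2146 is ×0.5610, so the height becomes 2390.62 × 0.5610 ≈ 1341.25 px.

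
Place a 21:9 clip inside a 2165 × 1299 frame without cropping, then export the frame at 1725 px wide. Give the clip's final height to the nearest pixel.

At 2165×1299 the clip is width-limited, so height = 2165 × 9/21 ≈ 927.86 px.
Resizing to 1725 px wide multiplies everything by 0.7968: 927.86 → 739.29 px.

739 px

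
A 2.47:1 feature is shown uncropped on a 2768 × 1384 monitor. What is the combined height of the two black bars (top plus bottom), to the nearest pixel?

2.47:1 is wider than Univisium 2:1, so it spans the full width.
The feature is 2768 / 2.470 ≈ 1120.65 px tall.
1384 − 1120.65 = 263.35 px of bars.

263 px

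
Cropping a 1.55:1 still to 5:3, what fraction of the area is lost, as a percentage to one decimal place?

7.0%

5:3 is wider than 1.55:1, so the crop keeps the full width and trims the height.
Area ratio = (1.550)/(1.667) = 93.00%; the remaining 7.00% is cropped out.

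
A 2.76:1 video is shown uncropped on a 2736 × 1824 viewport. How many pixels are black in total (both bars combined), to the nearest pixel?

2278255 pixels

2.76:1 (2.760) > 3:2 (1.500), so the video fills the width.
The video is 2736 / 2.760 ≈ 991.3043 px tall.
1824 − 991.3043 = 832.6957 px of bars.
Bar area = 832.6957 × 2736 ≈ 2278255 px.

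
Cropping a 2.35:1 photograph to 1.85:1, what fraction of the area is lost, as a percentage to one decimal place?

21.3%

The height stays; only width is cut (since 1.85:1 is narrower than 2.35:1).
Area ratio = (1.850)/(2.350) = 78.72%; the remaining 21.28% is cropped out.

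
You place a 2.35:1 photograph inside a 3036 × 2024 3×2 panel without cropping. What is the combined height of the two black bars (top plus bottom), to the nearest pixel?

Since 2.350 > 1.500, the photograph is width-limited.
That makes the image 1291.91 px tall (3036 / 2.350).
2024 − 1291.91 = 732.09 px of bars.

732 px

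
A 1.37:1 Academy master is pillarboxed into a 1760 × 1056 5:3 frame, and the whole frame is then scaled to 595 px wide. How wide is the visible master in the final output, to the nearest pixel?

489 px

Fitted into 1760×1056, the master spans the height; its width is 1056 × 1.370 ≈ 1446.72 px.
Scaling 1760 → 595 is ×0.3381, so the width becomes 1446.72 × 0.3381 ≈ 489.09 px.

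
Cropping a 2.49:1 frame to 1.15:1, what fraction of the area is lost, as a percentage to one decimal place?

1.15:1 is narrower than 2.49:1, so the crop keeps the full height and trims the width.
(1.150)/(2.490) ≈ 0.462 of the area survives, leaving 53.82% discarded.

53.8%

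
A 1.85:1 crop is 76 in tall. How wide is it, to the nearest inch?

141 in

Width = 76 × 1.850 = 140.60.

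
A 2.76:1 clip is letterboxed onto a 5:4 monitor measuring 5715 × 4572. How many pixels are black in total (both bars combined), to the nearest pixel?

Since 2.760 > 1.250, the clip is width-limited.
That makes the image 2070.6522 px tall (5715 / 2.760).
4572 − 2070.6522 = 2501.3478 px of bars.
Across the 5715-px span: 2501.3478 × 5715 ≈ 14295203 px.

14295203 pixels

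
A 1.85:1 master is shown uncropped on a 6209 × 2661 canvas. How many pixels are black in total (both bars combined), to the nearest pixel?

1.85:1 (1.850) < 21×9 (2.333), so the master fills the height.
That makes the image 4922.8500 px wide (2661 × 1.850).
Black = 6209 − 4922.8500 = 1286.1500 px.
That's 1286.1500 × 2661 ≈ 3422445 black pixels.

3422445 pixels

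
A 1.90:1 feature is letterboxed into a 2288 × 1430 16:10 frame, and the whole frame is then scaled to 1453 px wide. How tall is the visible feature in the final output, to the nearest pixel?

In the 2288×1430 frame the feature fills the width: height = 2288 / 1.900 ≈ 1204.21 px.
Scaling 2288 → 1453 is ×0.6351, so the height becomes 1204.21 × 0.6351 ≈ 764.74 px.

765 px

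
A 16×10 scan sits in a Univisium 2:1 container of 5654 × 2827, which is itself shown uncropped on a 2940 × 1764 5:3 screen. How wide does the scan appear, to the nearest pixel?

2352 px

16×10 in 5654×2827: fills the height, so the scan is 4523.20 × 2827.00.
The Univisium 2:1 canvas is width-limited in 2940×1764, giving 2940.00 × 1470.00; scale factor 0.5200.
Applying the same ×0.5200: 4523.20 → 2352.00.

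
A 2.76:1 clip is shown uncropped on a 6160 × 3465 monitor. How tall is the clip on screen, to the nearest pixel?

2232 px

2.76:1 is wider than 16×9, so it spans the full width.
Content height = 6160 / 2.760 ≈ 2231.88 px.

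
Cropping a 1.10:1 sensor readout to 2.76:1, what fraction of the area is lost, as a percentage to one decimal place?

60.1%

Going from 1.10:1 to 2.76:1 means cutting height while keeping width.
Fraction kept = (1.100)/(2.760) ≈ 39.86%, so 60.14% is lost.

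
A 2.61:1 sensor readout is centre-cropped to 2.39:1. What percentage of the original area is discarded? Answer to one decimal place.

Going from 2.61:1 to 2.39:1 means cutting width while keeping height.
Area ratio = (2.390)/(2.610) = 91.57%; the remaining 8.43% is cropped out.

8.4%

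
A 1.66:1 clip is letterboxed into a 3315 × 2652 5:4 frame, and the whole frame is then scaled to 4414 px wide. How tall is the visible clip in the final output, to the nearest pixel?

2659 px

In the 3315×2652 frame the clip fills the width: height = 3315 / 1.660 ≈ 1996.99 px.
Resizing to 4414 px wide multiplies everything by 1.3315: 1996.99 → 2659.04 px.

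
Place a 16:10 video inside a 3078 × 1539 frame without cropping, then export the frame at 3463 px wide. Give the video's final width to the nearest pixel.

At 3078×1539 the video is height-limited, so width = 1539 × 16/10 ≈ 2462.40 px.
Scaling 3078 → 3463 is ×1.1251, so the width becomes 2462.40 × 1.1251 ≈ 2770.40 px.

2770 px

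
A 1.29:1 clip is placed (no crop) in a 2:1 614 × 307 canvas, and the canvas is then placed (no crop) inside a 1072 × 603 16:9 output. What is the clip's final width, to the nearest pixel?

First fit — 1.29:1 into 614×307 spans the height: 396.03 × 307.00.
The 2:1 canvas is width-limited in 1072×603, giving 1072.00 × 536.00; scale factor 1.7459.
The clip scales with it: width 396.03 × 1.7459 ≈ 691.44.

691 px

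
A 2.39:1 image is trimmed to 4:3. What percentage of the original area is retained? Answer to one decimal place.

Going from 2.39:1 to 4:3 means cutting width while keeping height.
Fraction kept = (1.333)/(2.390) ≈ 55.79%.

55.8%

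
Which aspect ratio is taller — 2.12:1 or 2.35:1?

2.12 and 2.35; 2.35 > 2.12. The smaller width-to-height ratio is the taller frame.

2.12:1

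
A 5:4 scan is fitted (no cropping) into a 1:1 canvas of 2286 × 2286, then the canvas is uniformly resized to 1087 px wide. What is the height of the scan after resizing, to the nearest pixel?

In the 2286×2286 frame the scan fills the width: height = 2286 × 4/5 ≈ 1828.80 px.
The frame scales by 1087/2286 = 0.4755; 1828.80 × 0.4755 ≈ 869.60 px.

870 px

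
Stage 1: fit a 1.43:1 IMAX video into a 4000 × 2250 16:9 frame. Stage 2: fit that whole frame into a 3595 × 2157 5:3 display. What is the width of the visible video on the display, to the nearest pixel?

1.43:1 IMAX in 4000×2250: fills the height, so the video is 3217.50 × 2250.00.
The 16:9 canvas is width-limited in 3595×2157, giving 3595.00 × 2022.19; scale factor 0.8988.
The video scales with it: width 3217.50 × 0.8988 ≈ 2891.73.

2892 px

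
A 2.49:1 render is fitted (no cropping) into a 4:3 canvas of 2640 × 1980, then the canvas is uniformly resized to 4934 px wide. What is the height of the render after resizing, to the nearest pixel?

In the 2640×1980 frame the render fills the width: height = 2640 / 2.490 ≈ 1060.24 px.
The frame scales by 4934/2640 = 1.8689; 1060.24 × 1.8689 ≈ 1981.53 px.

1982 px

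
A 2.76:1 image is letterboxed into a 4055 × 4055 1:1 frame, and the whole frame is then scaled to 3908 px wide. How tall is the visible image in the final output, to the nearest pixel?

In the 4055×4055 frame the image fills the width: height = 4055 / 2.760 ≈ 1469.20 px.
Scaling 4055 → 3908 is ×0.9637, so the height becomes 1469.20 × 0.9637 ≈ 1415.94 px.

1416 px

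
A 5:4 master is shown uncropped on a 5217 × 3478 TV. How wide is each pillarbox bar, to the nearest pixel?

Since 1.250 < 1.500, the master is height-limited.
That makes the image 4347.50 px wide (3478 × 5/4).
Leftover width: 5217 − 4347.50 = 869.50 px → 434.75 each side.

435 px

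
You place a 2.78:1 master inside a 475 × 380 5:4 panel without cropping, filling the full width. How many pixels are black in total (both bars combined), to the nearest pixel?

99340 pixels

That makes the image 170.8633 px tall (475 / 2.780).
Black = 380 − 170.8633 = 209.1367 px.
That's 209.1367 × 475 ≈ 99340 black pixels.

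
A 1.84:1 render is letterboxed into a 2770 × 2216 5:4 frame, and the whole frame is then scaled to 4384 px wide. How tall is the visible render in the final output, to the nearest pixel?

In the 2770×2216 frame the render fills the width: height = 2770 / 1.840 ≈ 1505.43 px.
Scaling 2770 → 4384 is ×1.5827, so the height becomes 1505.43 × 1.5827 ≈ 2382.61 px.

2383 px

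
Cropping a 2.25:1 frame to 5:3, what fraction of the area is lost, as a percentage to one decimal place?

Going from 2.25:1 to 5:3 means cutting width while keeping height.
Area ratio = (1.667)/(2.250) = 74.07%; the remaining 25.93% is cropped out.

25.9%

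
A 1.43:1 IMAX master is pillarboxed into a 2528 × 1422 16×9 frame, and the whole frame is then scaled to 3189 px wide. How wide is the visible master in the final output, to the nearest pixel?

In the 2528×1422 frame the master fills the height: width = 1422 × 1.430 ≈ 2033.46 px.
Scaling 2528 → 3189 is ×1.2615, so the width becomes 2033.46 × 1.2615 ≈ 2565.15 px.

2565 px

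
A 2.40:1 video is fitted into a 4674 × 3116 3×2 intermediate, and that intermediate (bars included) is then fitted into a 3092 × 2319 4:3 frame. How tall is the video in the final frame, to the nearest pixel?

1288 px

First fit — 2.40:1 into 4674×3116 spans the width: 4674.00 × 1947.50.
Second fit — the 3×2 canvas into 3092×2319 spans the width: 3092.00 × 2061.33 (×0.6615 from 4674×3116).
The video scales with it: height 1947.50 × 0.6615 ≈ 1288.33.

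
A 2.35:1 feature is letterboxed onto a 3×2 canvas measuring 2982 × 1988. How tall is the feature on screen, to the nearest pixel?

Since 2.350 > 1.500, the feature is width-limited.
That makes the image 1268.94 px tall (2982 / 2.350).

1269 px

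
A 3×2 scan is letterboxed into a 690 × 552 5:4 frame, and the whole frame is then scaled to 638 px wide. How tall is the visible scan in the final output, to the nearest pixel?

425 px

In the 690×552 frame the scan fills the width: height = 690 × 2/3 ≈ 460.00 px.
Scaling 690 → 638 is ×0.9246, so the height becomes 460.00 × 0.9246 ≈ 425.33 px.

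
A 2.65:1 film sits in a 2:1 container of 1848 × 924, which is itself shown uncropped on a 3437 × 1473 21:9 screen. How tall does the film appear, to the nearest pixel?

2.65:1 in 1848×924: fills the width, so the film is 1848.00 × 697.36.
Second fit — the 2:1 canvas into 3437×1473 spans the height: 2946.00 × 1473.00 (×1.5942 from 1848×924).
The film scales with it: height 697.36 × 1.5942 ≈ 1111.70.

1112 px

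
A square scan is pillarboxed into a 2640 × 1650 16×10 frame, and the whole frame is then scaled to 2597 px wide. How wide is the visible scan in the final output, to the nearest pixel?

Fitted into 2640×1650, the scan spans the height; its width is 1650 × 1/1 ≈ 1650.00 px.
Scaling 2640 → 2597 is ×0.9837, so the width becomes 1650.00 × 0.9837 ≈ 1623.12 px.

1623 px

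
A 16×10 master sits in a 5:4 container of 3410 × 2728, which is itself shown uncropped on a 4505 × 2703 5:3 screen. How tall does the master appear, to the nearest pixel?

2112 px

First fit — 16×10 into 3410×2728 spans the width: 3410.00 × 2131.25.
Second fit — the 5:4 canvas into 4505×2703 spans the height: 3378.75 × 2703.00 (×0.9908 from 3410×2728).
Applying the same ×0.9908: 2131.25 → 2111.72.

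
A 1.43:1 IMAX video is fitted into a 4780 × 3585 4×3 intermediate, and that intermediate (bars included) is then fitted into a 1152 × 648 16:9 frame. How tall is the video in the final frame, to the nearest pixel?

1.43:1 IMAX in 4780×3585: fills the width, so the video is 4780.00 × 3342.66.
The 4×3 canvas is height-limited in 1152×648, giving 864.00 × 648.00; scale factor 0.1808.
The video scales with it: height 3342.66 × 0.1808 ≈ 604.20.

604 px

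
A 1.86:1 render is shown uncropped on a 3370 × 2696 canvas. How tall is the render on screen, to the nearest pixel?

1812 px

1.86:1 is wider than 5:4, so it spans the full width.
Content height = 3370 / 1.860 ≈ 1811.83 px.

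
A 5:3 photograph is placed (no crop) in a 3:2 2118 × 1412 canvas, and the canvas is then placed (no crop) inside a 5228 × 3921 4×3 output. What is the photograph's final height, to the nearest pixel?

3137 px

Inside the 2118×1412 canvas the photograph is width-limited at 2118.00 × 1270.80.
3:2 in 5228×3921: fills the width, so the intermediate becomes 5228.00 × 3485.33 — a scale of ×2.4684.
So the photograph's height is 1270.80 × 2.4684 ≈ 3136.80.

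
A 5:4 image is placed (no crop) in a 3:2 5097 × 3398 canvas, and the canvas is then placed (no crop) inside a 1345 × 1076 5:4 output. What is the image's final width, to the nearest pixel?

1121 px

First fit — 5:4 into 5097×3398 spans the height: 4247.50 × 3398.00.
3:2 in 1345×1076: fills the width, so the intermediate becomes 1345.00 × 896.67 — a scale of ×0.2639.
Applying the same ×0.2639: 4247.50 → 1120.83.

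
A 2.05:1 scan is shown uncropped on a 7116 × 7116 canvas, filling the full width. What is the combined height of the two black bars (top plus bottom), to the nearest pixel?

That makes the image 3471.22 px tall (7116 / 2.050).
Black = 7116 − 3471.22 = 3644.78 px.

3645 px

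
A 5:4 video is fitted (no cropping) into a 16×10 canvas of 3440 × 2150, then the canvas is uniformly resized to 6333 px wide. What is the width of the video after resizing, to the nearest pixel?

4948 px

At 3440×2150 the video is height-limited, so width = 2150 × 5/4 ≈ 2687.50 px.
Resizing to 6333 px wide multiplies everything by 1.8410: 2687.50 → 4947.66 px.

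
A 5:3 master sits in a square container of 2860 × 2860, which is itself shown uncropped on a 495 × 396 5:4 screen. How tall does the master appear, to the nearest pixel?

First fit — 5:3 into 2860×2860 spans the width: 2860.00 × 1716.00.
Second fit — the square canvas into 495×396 spans the height: 396.00 × 396.00 (×0.1385 from 2860×2860).
So the master's height is 1716.00 × 0.1385 ≈ 237.60.

238 px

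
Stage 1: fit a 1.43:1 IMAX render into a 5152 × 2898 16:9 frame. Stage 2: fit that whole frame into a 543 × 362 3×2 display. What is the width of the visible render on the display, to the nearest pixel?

437 px

First fit — 1.43:1 IMAX into 5152×2898 spans the height: 4144.14 × 2898.00.
Second fit — the 16:9 canvas into 543×362 spans the width: 543.00 × 305.44 (×0.1054 from 5152×2898).
The render scales with it: width 4144.14 × 0.1054 ≈ 436.78.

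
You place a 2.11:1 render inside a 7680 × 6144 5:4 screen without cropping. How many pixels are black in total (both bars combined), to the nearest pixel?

2.11:1 (2.110) > 5:4 (1.250), so the render fills the width.
That makes the image 3639.8104 px tall (7680 / 2.110).
6144 − 3639.8104 = 2504.1896 px of bars.
Across the 7680-px span: 2504.1896 × 7680 ≈ 19232176 px.

19232176 pixels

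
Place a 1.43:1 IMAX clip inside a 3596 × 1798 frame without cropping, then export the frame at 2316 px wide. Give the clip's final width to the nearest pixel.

1656 px

Fitted into 3596×1798, the clip spans the height; its width is 1798 × 1.430 ≈ 2571.14 px.
Scaling 3596 → 2316 is ×0.6440, so the width becomes 2571.14 × 0.6440 ≈ 1655.94 px.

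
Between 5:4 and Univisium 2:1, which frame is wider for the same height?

Univisium 2:1

5:4 = 1.25 and Univisium 2:1 = 2; 2 > 1.25.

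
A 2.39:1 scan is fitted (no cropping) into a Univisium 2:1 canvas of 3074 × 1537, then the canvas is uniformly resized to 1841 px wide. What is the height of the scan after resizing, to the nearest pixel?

In the 3074×1537 frame the scan fills the width: height = 3074 / 2.390 ≈ 1286.19 px.
Resizing to 1841 px wide multiplies everything by 0.5989: 1286.19 → 770.29 px.

770 px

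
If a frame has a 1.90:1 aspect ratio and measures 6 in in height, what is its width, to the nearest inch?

11 in

6 × 1.900 = 11.40.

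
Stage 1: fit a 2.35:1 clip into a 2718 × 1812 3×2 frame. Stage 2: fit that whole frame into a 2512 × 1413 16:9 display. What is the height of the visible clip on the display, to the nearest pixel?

Inside the 2718×1812 canvas the clip is width-limited at 2718.00 × 1156.60.
The 3×2 canvas is height-limited in 2512×1413, giving 2119.50 × 1413.00; scale factor 0.7798.
The clip scales with it: height 1156.60 × 0.7798 ≈ 901.91.

902 px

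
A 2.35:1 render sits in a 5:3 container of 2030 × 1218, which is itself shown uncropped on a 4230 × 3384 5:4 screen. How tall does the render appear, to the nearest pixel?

1800 px

First fit — 2.35:1 into 2030×1218 spans the width: 2030.00 × 863.83.
Second fit — the 5:3 canvas into 4230×3384 spans the width: 4230.00 × 2538.00 (×2.0837 from 2030×1218).
Applying the same ×2.0837: 863.83 → 1800.00.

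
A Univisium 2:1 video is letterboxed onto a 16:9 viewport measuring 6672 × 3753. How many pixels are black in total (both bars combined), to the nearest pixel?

Univisium 2:1 (2.000) > 16:9 (1.778), so the video fills the width.
Content height = 6672 × 1/2 ≈ 3336.0000 px.
Black = 3753 − 3336.0000 = 417.0000 px.
Bar area = 417.0000 × 6672 ≈ 2782224 px.

2782224 pixels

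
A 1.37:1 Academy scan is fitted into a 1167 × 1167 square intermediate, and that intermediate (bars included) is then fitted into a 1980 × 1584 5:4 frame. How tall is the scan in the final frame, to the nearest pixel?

First fit — 1.37:1 Academy into 1167×1167 spans the width: 1167.00 × 851.82.
square in 1980×1584: fills the height, so the intermediate becomes 1584.00 × 1584.00 — a scale of ×1.3573.
Applying the same ×1.3573: 851.82 → 1156.20.

1156 px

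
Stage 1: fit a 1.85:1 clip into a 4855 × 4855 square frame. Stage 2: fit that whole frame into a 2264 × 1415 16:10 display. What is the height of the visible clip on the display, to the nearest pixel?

765 px

First fit — 1.85:1 into 4855×4855 spans the width: 4855.00 × 2624.32.
Second fit — the square canvas into 2264×1415 spans the height: 1415.00 × 1415.00 (×0.2915 from 4855×4855).
So the clip's height is 2624.32 × 0.2915 ≈ 764.86.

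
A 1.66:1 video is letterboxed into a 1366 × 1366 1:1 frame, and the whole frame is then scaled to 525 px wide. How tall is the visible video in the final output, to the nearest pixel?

In the 1366×1366 frame the video fills the width: height = 1366 / 1.660 ≈ 822.89 px.
Resizing to 525 px wide multiplies everything by 0.3843: 822.89 → 316.27 px.

316 px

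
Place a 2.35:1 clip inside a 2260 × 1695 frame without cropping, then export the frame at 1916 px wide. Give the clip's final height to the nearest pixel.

In the 2260×1695 frame the clip fills the width: height = 2260 / 2.350 ≈ 961.70 px.
The frame scales by 1916/2260 = 0.8478; 961.70 × 0.8478 ≈ 815.32 px.

815 px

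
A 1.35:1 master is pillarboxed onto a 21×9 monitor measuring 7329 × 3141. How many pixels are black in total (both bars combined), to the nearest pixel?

9701450 pixels

Since 1.350 < 2.333, the master is height-limited.
That makes the image 4240.3500 px wide (3141 × 1.350).
Black = 7329 − 4240.3500 = 3088.6500 px.
Across the 3141-px span: 3088.6500 × 3141 ≈ 9701450 px.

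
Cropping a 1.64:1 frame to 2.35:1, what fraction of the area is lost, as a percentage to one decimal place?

30.2%

The width stays; only height is cut (since 2.35:1 is wider than 1.64:1).
Fraction kept = (1.640)/(2.350) ≈ 69.79%, so 30.21% is lost.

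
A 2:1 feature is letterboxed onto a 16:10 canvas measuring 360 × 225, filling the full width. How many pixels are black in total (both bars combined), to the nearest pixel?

16200 pixels

The feature is 360 × 1/2 ≈ 180.0000 px tall.
Leftover height: 225 − 180.0000 = 45.0000 px.
Bar area = 45.0000 × 360 ≈ 16200 px.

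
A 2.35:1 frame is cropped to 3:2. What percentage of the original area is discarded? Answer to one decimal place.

Going from 2.35:1 to 3:2 means cutting width while keeping height.
(1.500)/(2.350) ≈ 0.638 of the area survives, leaving 36.17% discarded.

36.2%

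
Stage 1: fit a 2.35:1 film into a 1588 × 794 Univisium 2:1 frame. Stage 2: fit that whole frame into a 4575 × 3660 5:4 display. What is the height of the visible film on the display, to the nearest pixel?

1947 px

Inside the 1588×794 canvas the film is width-limited at 1588.00 × 675.74.
Univisium 2:1 in 4575×3660: fills the width, so the intermediate becomes 4575.00 × 2287.50 — a scale of ×2.8810.
Applying the same ×2.8810: 675.74 → 1946.81.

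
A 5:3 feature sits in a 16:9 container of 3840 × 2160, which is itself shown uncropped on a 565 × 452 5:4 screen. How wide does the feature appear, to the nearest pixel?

Inside the 3840×2160 canvas the feature is height-limited at 3600.00 × 2160.00.
16:9 in 565×452: fills the width, so the intermediate becomes 565.00 × 317.81 — a scale of ×0.1471.
So the feature's width is 3600.00 × 0.1471 ≈ 529.69.

530 px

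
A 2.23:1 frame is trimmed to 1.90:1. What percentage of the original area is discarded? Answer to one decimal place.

14.8%

1.90:1 is narrower than 2.23:1, so the crop keeps the full height and trims the width.
Area ratio = (1.900)/(2.230) = 85.20%; the remaining 14.80% is cropped out.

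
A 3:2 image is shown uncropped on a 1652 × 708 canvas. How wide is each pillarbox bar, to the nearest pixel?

3:2 is narrower than 21×9, so it spans the full height.
The image is 708 × 3/2 ≈ 1062.00 px wide.
Black = 1652 − 1062.00 = 590.00 px, or 295.00 per bar.

295 px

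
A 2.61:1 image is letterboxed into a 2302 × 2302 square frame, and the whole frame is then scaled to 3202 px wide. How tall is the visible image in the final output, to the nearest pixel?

1227 px

Fitted into 2302×2302, the image spans the width; its height is 2302 / 2.610 ≈ 881.99 px.
Scaling 2302 → 3202 is ×1.3910, so the height becomes 881.99 × 1.3910 ≈ 1226.82 px.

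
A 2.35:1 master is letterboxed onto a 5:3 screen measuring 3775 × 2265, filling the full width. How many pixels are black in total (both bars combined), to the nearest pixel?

2486279 pixels

Content height = 3775 / 2.350 ≈ 1606.3830 px.
Black = 2265 − 1606.3830 = 658.6170 px.
Across the 3775-px span: 658.6170 × 3775 ≈ 2486279 px.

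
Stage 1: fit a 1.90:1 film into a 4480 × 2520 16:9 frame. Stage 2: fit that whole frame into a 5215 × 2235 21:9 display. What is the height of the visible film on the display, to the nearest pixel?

First fit — 1.90:1 into 4480×2520 spans the width: 4480.00 × 2357.89.
The 16:9 canvas is height-limited in 5215×2235, giving 3973.33 × 2235.00; scale factor 0.8869.
So the film's height is 2357.89 × 0.8869 ≈ 2091.23.

2091 px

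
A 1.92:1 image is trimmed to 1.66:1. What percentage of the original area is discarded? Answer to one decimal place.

13.5%

Going from 1.92:1 to 1.66:1 means cutting width while keeping height.
Area ratio = (1.660)/(1.920) = 86.46%; the remaining 13.54% is cropped out.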